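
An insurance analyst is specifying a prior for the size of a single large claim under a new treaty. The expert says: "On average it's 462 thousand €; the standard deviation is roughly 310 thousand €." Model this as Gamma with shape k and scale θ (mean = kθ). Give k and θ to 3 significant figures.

k ≈ 2.22, θ ≈ 208

For Gamma(k, scale θ): mean = kθ, variance = kθ², so CV = 1/√k.
CV = SD/mean = 310/462 = 0.671, hence k = 1/CV² = 2.22.
Then θ = mean/k = 462/2.22 = 208.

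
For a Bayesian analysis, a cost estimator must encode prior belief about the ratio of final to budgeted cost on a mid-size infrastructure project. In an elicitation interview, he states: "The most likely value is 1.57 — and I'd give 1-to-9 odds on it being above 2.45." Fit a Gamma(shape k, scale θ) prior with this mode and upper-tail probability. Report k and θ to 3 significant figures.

Gamma(k,θ) with k>1 has mode (k−1)θ, so θ = 1.57/(k−1).
Need P(X < 2.45) = 0.9 with θ tied to k this way. Start at k = 2, θ = 1.57: P(X<2.45) ≈ 0.462.
Too low — raise k to concentrate. Iterating converges to k ≈ 10.5.
Then θ = 1.57/(10.5−1) ≈ 0.166.

k ≈ 10.5, θ ≈ 0.166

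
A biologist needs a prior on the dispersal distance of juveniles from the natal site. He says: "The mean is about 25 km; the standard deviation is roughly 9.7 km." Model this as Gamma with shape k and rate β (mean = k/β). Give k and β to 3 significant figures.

k ≈ 6.64, β ≈ 0.266

For Gamma(k, rate β): mean = k/β, variance = k/β², so CV = 1/√k.
CV = SD/mean = 9.7/25 = 0.388, hence k = 1/CV² = 6.64.
Then β = k/mean = 6.64/25 = 0.266.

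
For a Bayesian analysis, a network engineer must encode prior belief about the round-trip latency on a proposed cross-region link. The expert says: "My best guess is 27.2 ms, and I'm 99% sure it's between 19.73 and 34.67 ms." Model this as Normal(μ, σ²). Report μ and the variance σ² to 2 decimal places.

A symmetric 99% interval runs μ ± z·σ with z = 2.576.
Half-width = 7.47, so σ = 7.47/2.576 = 2.900 and σ² = 8.41.
μ is the stated best guess, 27.20.

μ = 27.20, σ² = 8.41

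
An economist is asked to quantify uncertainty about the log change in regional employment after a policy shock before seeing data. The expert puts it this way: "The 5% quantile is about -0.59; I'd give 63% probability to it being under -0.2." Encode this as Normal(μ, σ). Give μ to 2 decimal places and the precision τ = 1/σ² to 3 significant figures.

μ = -0.27, τ = 25.7

For Normal(μ,σ), the p-quantile is μ + z_p·σ. Here z_{0.05} = -1.645, z_{0.63} = 0.3319.
So -0.59 = μ − 1.645σ and -0.2 = μ + 0.3319σ.
Subtracting: σ = (-0.2 − -0.59)/(0.3319 − (-1.645)) = 0.20.
Then μ = -0.59 − (-1.645)·0.20 = -0.27.
Precision τ = 1/σ² = 1/0.1973² = 25.7.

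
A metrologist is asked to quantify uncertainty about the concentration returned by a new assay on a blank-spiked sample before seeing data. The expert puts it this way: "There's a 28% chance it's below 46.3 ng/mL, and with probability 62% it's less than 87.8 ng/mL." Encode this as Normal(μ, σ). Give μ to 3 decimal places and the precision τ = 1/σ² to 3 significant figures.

The p-quantile of Normal(μ,σ) is μ + z_p·σ, with z_{0.28} = -0.5828 and z_{0.62} = 0.3055.
Eliminate σ: μ = (z₂·x₁ − z₁·x₂)/(z₂ − z₁) = (0.3055·46.3 − (-0.5828)·87.8)/0.8883 = 73.529.
Then σ = (x₂ − x₁)/(z₂ − z₁) = (87.8 − 46.3)/0.8883 = 46.717.
Precision τ = 1/σ² = 1/46.72² = 0.000458.

μ = 73.529, τ = 0.000458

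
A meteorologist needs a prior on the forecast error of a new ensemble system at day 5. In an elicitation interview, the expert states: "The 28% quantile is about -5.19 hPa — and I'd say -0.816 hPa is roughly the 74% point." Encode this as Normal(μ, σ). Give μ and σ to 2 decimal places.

For Normal(μ,σ), the p-quantile is μ + z_p·σ. Here z_{0.28} = -0.5828, z_{0.74} = 0.6433.
So -5.19 = μ − 0.5828σ and -0.816 = μ + 0.6433σ.
Subtracting: σ = (-0.816 − -5.19)/(0.6433 − (-0.5828)) = 3.57.
Then μ = -5.19 − (-0.5828)·3.57 = -3.11.

μ = -3.11, σ = 3.57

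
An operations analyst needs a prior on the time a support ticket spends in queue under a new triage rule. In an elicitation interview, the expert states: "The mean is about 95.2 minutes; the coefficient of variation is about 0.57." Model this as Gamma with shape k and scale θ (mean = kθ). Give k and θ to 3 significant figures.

k ≈ 3.08, θ ≈ 30.9

For Gamma(k, scale θ): mean = kθ, variance = kθ², so CV = 1/√k.
CV = 0.57, hence k = 1/CV² = 3.08.
Then θ = mean/k = 95.2/3.08 = 30.9.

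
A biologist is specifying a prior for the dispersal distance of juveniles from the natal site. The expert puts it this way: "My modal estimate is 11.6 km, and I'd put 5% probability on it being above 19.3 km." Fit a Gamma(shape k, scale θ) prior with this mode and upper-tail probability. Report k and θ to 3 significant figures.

k ≈ 11.8, θ ≈ 1.08

Gamma(k,θ) with k>1 has mode (k−1)θ, so θ = 11.6/(k−1).
Need P(X < 19.3) = 0.95 with θ tied to k this way. Start at k = 2, θ = 11.6: P(X<19.3) ≈ 0.495.
Too low — raise k to concentrate. Iterating converges to k ≈ 11.8.
Then θ = 11.6/(11.8−1) ≈ 1.08.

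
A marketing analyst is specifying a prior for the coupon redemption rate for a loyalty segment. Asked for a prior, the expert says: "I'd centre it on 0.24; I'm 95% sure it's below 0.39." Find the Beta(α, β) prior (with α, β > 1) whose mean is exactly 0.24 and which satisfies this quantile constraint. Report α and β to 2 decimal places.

With mean 0.24 fixed, write α = 0.24s, β = 0.76s where s = α+β.
Need P(θ < 0.39) = 0.95 under Beta(0.24s, 0.76s). Normal approximation: (q−m)/√(m(1−m)/s) ≈ z_{0.95} = 1.64, so s ≈ 0.24·0.76·(1.64)²/(0.39−0.24)² = 21.9.
At s = 21.9: P(θ<0.39) ≈ 0.940. Adjusting to match 0.95 gives s ≈ 24.72.
So α = 0.24·24.72 ≈ 5.93, β = 0.76·24.72 ≈ 18.79.

α ≈ 5.93, β ≈ 18.79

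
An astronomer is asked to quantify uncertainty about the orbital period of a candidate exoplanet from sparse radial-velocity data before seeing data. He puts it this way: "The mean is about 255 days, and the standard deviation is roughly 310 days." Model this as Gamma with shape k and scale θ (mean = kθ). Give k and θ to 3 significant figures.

For Gamma(k, scale θ): mean = kθ, variance = kθ², so CV = 1/√k.
CV = SD/mean = 310/255 = 1.216, hence k = 1/CV² = 0.677.
Then θ = mean/k = 255/0.677 = 377.

k ≈ 0.677, θ ≈ 377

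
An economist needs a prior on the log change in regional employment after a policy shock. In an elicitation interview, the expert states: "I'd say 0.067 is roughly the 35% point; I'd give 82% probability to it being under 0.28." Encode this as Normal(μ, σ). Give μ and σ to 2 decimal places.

The p-quantile of Normal(μ,σ) is μ + z_p·σ, with z_{0.35} = -0.3853 and z_{0.82} = 0.9154.
Eliminate σ: μ = (z₂·x₁ − z₁·x₂)/(z₂ − z₁) = (0.9154·0.067 − (-0.3853)·0.28)/1.301 = 0.13.
Then σ = (x₂ − x₁)/(z₂ − z₁) = (0.28 − 0.067)/1.301 = 0.16.

μ = 0.13, σ = 0.16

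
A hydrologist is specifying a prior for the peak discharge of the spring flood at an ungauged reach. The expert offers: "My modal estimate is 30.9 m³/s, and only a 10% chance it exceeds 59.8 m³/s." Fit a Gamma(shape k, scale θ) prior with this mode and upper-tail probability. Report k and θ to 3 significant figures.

Gamma(k,θ) with k>1 has mode (k−1)θ, so θ = 30.9/(k−1).
Need P(X < 59.8) = 0.9 with θ tied to k this way. Start at k = 2, θ = 30.9: P(X<59.8) ≈ 0.576.
Too low — raise k to concentrate. Iterating converges to k ≈ 5.39.
Then θ = 30.9/(5.39−1) ≈ 7.04.

k ≈ 5.39, θ ≈ 7.04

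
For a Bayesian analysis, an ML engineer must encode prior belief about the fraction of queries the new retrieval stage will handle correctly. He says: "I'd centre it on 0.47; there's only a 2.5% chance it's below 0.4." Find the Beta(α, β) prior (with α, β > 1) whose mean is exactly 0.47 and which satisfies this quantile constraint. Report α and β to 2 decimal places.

α ≈ 90.34, β ≈ 101.87

With mean 0.47 fixed, write α = 0.47s, β = 0.53s where s = α+β.
Need P(θ < 0.4) = 0.025 under Beta(0.47s, 0.53s). Normal approximation: (q−m)/√(m(1−m)/s) ≈ z_{0.025} = -1.96, so s ≈ 0.47·0.53·(-1.96)²/(0.4−0.47)² = 195.3.
At s = 195.3: P(θ<0.4) ≈ 0.024. Adjusting to match 0.025 gives s ≈ 192.22.
So α = 0.47·192.22 ≈ 90.34, β = 0.53·192.22 ≈ 101.87.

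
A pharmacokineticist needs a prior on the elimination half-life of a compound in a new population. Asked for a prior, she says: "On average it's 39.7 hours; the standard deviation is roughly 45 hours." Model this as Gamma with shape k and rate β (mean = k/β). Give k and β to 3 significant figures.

For Gamma(k, rate β): mean = k/β, variance = k/β², so CV = 1/√k.
CV = SD/mean = 45/39.7 = 1.134, hence k = 1/CV² = 0.778.
Then β = k/mean = 0.778/39.7 = 0.0196.

k ≈ 0.778, β ≈ 0.0196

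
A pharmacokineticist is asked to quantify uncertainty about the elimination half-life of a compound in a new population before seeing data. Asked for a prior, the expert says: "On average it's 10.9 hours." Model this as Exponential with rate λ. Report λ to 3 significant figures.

λ ≈ 0.0917

Exponential mean = 1/λ, so λ = 1/10.9 = 0.0917.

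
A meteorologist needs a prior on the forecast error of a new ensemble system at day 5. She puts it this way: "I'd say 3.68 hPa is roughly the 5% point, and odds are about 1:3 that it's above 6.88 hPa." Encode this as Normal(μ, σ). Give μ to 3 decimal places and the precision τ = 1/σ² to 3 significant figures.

μ = 5.949, τ = 0.525

The p-quantile of Normal(μ,σ) is μ + z_p·σ, with z_{0.05} = -1.645 and z_{0.75} = 0.6745.
Eliminate σ: μ = (z₂·x₁ − z₁·x₂)/(z₂ − z₁) = (0.6745·3.68 − (-1.645)·6.88)/2.319 = 5.949.
Then σ = (x₂ − x₁)/(z₂ − z₁) = (6.88 − 3.68)/2.319 = 1.380.
Precision τ = 1/σ² = 1/1.38² = 0.525.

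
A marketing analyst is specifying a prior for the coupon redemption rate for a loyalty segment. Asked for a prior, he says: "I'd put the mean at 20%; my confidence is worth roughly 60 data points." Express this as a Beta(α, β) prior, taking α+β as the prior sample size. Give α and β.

α = 12, β = 48

Under the effective-sample-size interpretation, Beta(α, β) has prior mean α/(α+β) and prior sample size α+β.
So α+β = 60 and α/(α+β) = 0.2, giving α = 0.2·60 = 12 and β = 60 − 12 = 48.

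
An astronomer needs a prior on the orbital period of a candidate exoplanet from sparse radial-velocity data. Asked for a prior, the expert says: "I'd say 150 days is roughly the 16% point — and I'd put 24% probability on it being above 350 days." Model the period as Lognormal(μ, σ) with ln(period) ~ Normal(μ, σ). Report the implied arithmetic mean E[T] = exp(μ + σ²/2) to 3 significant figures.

E[T] ≈ 279 days

If T ~ Lognormal(μ,σ) then ln T ~ Normal(μ,σ), so the p-quantile of ln T is μ + z_p·σ.
ln(150) = 5.011 and ln(350) = 5.858; z_{0.16} = -0.9945, z_{0.76} = 0.7063.
σ = (5.858 − 5.011)/(0.7063 − (-0.9945)) = 0.498.
μ = 5.011 − (-0.9945)·0.498 = 5.506.
E[T] = exp(μ + σ²/2) = exp(5.506 + 0.1241) = 279 days.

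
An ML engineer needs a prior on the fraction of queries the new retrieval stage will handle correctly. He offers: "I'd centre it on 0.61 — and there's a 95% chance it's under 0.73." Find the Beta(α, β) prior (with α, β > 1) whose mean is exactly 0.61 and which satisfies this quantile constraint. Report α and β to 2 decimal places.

α ≈ 25.37, β ≈ 16.22

With mean 0.61 fixed, write α = 0.61s, β = 0.39s where s = α+β.
Need P(θ < 0.73) = 0.95 under Beta(0.61s, 0.39s). Normal approximation: (q−m)/√(m(1−m)/s) ≈ z_{0.95} = 1.64, so s ≈ 0.61·0.39·(1.64)²/(0.73−0.61)² = 44.7.
At s = 44.7: P(θ<0.73) ≈ 0.956. Adjusting to match 0.95 gives s ≈ 41.59.
So α = 0.61·41.59 ≈ 25.37, β = 0.39·41.59 ≈ 16.22.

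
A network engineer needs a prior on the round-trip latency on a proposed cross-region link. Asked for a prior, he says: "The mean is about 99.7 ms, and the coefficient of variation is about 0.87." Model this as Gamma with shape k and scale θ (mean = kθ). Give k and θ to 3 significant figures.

For Gamma(k, scale θ): mean = kθ, variance = kθ², so CV = 1/√k.
CV = 0.87, hence k = 1/CV² = 1.32.
Then θ = mean/k = 99.7/1.32 = 75.5.

k ≈ 1.32, θ ≈ 75.5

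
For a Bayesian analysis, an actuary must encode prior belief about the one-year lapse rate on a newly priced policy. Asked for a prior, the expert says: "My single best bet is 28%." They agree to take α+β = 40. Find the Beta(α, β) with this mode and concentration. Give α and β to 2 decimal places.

For α,β > 1 the Beta mode is (α−1)/(α+β−2). With α+β = 40, the mode is (α−1)/38.
Set (α−1)/38 = 0.28 → α = 1 + 0.28·38 = 11.64.
β = 40 − α = 28.36.

α = 11.64, β = 28.36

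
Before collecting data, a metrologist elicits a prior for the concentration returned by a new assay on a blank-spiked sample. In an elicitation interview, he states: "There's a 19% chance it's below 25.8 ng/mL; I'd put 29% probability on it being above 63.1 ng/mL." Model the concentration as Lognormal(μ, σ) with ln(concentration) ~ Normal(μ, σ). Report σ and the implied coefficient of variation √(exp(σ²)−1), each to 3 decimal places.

σ ≈ 0.625, CV ≈ 0.691

If T ~ Lognormal(μ,σ) then ln T ~ Normal(μ,σ), so the p-quantile of ln T is μ + z_p·σ.
ln(25.8) = 3.25 and ln(63.1) = 4.145; z_{0.19} = -0.8779, z_{0.71} = 0.5534.
σ = (4.145 − 3.25)/(0.5534 − (-0.8779)) = 0.625.
μ = 3.25 − (-0.8779)·0.625 = 3.799.
CV = √(exp(σ²)−1) = √(exp(0.3904)−1) = 0.691.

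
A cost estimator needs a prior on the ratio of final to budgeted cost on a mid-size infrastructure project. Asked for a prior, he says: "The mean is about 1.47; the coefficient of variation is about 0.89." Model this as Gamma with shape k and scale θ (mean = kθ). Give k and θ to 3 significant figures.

For Gamma(k, scale θ): mean = kθ, variance = kθ², so CV = 1/√k.
CV = 0.89, hence k = 1/CV² = 1.26.
Then θ = mean/k = 1.47/1.26 = 1.16.

k ≈ 1.26, θ ≈ 1.16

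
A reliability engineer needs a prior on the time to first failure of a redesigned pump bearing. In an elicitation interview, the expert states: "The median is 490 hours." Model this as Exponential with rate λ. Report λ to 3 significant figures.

Exponential median = ln 2 / λ, so λ = ln 2 / 490.0 = 0.00141.

λ ≈ 0.00141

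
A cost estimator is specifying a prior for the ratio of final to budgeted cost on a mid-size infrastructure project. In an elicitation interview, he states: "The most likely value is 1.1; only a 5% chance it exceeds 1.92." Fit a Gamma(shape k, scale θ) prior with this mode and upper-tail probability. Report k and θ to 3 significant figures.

k ≈ 9.99, θ ≈ 0.122

Gamma(k,θ) with k>1 has mode (k−1)θ, so θ = 1.1/(k−1).
Need P(X < 1.92) = 0.95 with θ tied to k this way. Start at k = 2, θ = 1.1: P(X<1.92) ≈ 0.521.
Too low — raise k to concentrate. Iterating converges to k ≈ 9.99.
Then θ = 1.1/(9.99−1) ≈ 0.122.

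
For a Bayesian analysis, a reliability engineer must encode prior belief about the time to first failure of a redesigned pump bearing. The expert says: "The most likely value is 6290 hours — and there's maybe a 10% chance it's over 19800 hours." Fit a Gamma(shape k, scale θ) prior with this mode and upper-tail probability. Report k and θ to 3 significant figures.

Gamma(k,θ) with k>1 has mode (k−1)θ, so θ = 6290/(k−1).
Need P(X < 19800) = 0.9 with θ tied to k this way. Start at k = 2, θ = 6290: P(X<19800) ≈ 0.822.
Too low — raise k to concentrate. Iterating converges to k ≈ 2.44.
Then θ = 6290/(2.44−1) ≈ 4370.

k ≈ 2.44, θ ≈ 4370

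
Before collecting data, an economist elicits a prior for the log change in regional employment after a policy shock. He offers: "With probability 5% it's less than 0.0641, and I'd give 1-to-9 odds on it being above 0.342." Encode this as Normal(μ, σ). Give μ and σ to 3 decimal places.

The p-quantile of Normal(μ,σ) is μ + z_p·σ, with z_{0.05} = -1.645 and z_{0.9} = 1.282.
Eliminate σ: μ = (z₂·x₁ − z₁·x₂)/(z₂ − z₁) = (1.282·0.0641 − (-1.645)·0.342)/2.926 = 0.220.
Then σ = (x₂ − x₁)/(z₂ − z₁) = (0.342 − 0.0641)/2.926 = 0.095.

μ = 0.220, σ = 0.095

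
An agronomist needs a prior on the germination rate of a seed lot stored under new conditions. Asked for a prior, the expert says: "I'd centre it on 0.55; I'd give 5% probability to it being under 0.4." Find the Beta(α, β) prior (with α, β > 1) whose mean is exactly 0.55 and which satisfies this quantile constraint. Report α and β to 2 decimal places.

With mean 0.55 fixed, write α = 0.55s, β = 0.45s where s = α+β.
Need P(θ < 0.4) = 0.05 under Beta(0.55s, 0.45s). Normal approximation: (q−m)/√(m(1−m)/s) ≈ z_{0.05} = -1.64, so s ≈ 0.55·0.45·(-1.64)²/(0.4−0.55)² = 29.8.
At s = 29.8: P(θ<0.4) ≈ 0.050. Adjusting to match 0.05 gives s ≈ 29.66.
So α = 0.55·29.66 ≈ 16.31, β = 0.45·29.66 ≈ 13.35.

α ≈ 16.31, β ≈ 13.35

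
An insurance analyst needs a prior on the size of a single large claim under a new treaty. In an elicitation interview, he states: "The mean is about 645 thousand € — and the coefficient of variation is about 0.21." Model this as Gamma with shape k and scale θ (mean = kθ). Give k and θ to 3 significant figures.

k ≈ 22.7, θ ≈ 28.4

For Gamma(k, scale θ): mean = kθ, variance = kθ², so CV = 1/√k.
CV = 0.21, hence k = 1/CV² = 22.7.
Then θ = mean/k = 645/22.7 = 28.4.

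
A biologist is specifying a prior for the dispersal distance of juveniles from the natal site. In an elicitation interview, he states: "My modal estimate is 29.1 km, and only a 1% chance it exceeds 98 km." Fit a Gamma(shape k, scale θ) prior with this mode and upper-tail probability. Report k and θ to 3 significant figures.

Gamma(k,θ) with k>1 has mode (k−1)θ, so θ = 29.1/(k−1).
Need P(X < 98) = 0.99 with θ tied to k this way. Start at k = 2, θ = 29.1: P(X<98) ≈ 0.849.
Too low — raise k to concentrate. Iterating converges to k ≈ 3.97.
Then θ = 29.1/(3.97−1) ≈ 9.81.

k ≈ 3.97, θ ≈ 9.81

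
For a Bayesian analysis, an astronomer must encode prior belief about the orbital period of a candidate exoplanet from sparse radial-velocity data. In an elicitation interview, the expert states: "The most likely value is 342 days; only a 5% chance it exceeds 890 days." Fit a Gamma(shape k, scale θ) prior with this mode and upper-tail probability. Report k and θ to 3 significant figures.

k ≈ 3.95, θ ≈ 116

Gamma(k,θ) with k>1 has mode (k−1)θ, so θ = 342/(k−1).
Need P(X < 890) = 0.95 with θ tied to k this way. Start at k = 2, θ = 342: P(X<890) ≈ 0.733.
Too low — raise k to concentrate. Iterating converges to k ≈ 3.95.
Then θ = 342/(3.95−1) ≈ 116.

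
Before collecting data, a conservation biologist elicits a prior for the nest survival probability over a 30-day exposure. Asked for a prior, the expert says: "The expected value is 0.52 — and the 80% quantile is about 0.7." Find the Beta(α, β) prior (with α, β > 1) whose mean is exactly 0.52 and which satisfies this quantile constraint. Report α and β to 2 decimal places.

With mean 0.52 fixed, write α = 0.52s, β = 0.48s where s = α+β.
Need P(θ < 0.7) = 0.8 under Beta(0.52s, 0.48s). Normal approximation: (q−m)/√(m(1−m)/s) ≈ z_{0.8} = 0.842, so s ≈ 0.52·0.48·(0.842)²/(0.7−0.52)² = 5.5.
At s = 5.5: P(θ<0.7) ≈ 0.797. Adjusting to match 0.8 gives s ≈ 5.59.
So α = 0.52·5.59 ≈ 2.91, β = 0.48·5.59 ≈ 2.68.

α ≈ 2.91, β ≈ 2.68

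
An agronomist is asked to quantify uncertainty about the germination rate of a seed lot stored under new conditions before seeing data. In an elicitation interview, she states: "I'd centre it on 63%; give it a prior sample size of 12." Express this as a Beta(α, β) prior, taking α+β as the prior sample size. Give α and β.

Under the effective-sample-size interpretation, Beta(α, β) has prior mean α/(α+β) and prior sample size α+β.
So α+β = 12 and α/(α+β) = 0.63, giving α = 0.63·12 = 7.56 and β = 12 − 7.56 = 4.44.

α = 7.56, β = 4.44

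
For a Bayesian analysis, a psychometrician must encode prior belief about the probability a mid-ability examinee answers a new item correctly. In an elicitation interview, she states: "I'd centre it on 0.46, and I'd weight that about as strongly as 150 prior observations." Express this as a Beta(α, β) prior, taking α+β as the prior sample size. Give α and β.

α = 69, β = 81

Under the effective-sample-size interpretation, Beta(α, β) has prior mean α/(α+β) and prior sample size α+β.
So α+β = 150 and α/(α+β) = 0.46, giving α = 0.46·150 = 69 and β = 150 − 69 = 81.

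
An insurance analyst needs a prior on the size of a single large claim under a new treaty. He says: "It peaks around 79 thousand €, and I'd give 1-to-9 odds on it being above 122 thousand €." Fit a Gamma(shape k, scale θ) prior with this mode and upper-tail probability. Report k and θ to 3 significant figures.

k ≈ 10.9, θ ≈ 7.98

Gamma(k,θ) with k>1 has mode (k−1)θ, so θ = 79/(k−1).
Need P(X < 122) = 0.9 with θ tied to k this way. Start at k = 2, θ = 79: P(X<122) ≈ 0.457.
Too low — raise k to concentrate. Iterating converges to k ≈ 10.9.
Then θ = 79/(10.9−1) ≈ 7.98.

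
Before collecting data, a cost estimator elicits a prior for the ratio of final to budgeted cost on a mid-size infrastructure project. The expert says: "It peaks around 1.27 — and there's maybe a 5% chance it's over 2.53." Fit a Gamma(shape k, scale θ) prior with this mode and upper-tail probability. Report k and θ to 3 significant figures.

Gamma(k,θ) with k>1 has mode (k−1)θ, so θ = 1.27/(k−1).
Need P(X < 2.53) = 0.95 with θ tied to k this way. Start at k = 2, θ = 1.27: P(X<2.53) ≈ 0.592.
Too low — raise k to concentrate. Iterating converges to k ≈ 6.84.
Then θ = 1.27/(6.84−1) ≈ 0.218.

k ≈ 6.84, θ ≈ 0.218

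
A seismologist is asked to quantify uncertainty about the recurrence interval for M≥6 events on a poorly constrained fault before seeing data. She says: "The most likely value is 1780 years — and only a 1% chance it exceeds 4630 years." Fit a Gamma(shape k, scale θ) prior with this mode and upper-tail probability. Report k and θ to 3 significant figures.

Gamma(k,θ) with k>1 has mode (k−1)θ, so θ = 1780/(k−1).
Need P(X < 4630) = 0.99 with θ tied to k this way. Start at k = 2, θ = 1780: P(X<4630) ≈ 0.733.
Too low — raise k to concentrate. Iterating converges to k ≈ 6.09.
Then θ = 1780/(6.09−1) ≈ 350.

k ≈ 6.09, θ ≈ 350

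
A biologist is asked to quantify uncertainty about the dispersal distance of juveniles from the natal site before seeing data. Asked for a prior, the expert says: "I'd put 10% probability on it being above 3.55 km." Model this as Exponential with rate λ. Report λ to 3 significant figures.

P(T > 3.55) = e^(−λ·3.55) = 0.1, so λ = −ln(0.1)/3.55 = 0.649.

λ ≈ 0.649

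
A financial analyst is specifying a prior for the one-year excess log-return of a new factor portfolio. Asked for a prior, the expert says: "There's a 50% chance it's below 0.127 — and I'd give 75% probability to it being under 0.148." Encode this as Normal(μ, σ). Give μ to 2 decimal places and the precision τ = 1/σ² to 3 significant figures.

μ = 0.13, τ = 1030

The p-quantile of Normal(μ,σ) is μ + z_p·σ, with z_{0.5} = 0 and z_{0.75} = 0.6745.
Eliminate σ: μ = (z₂·x₁ − z₁·x₂)/(z₂ − z₁) = (0.6745·0.127 − (0)·0.148)/0.6745 = 0.13.
Then σ = (x₂ − x₁)/(z₂ − z₁) = (0.148 − 0.127)/0.6745 = 0.03.
Precision τ = 1/σ² = 1/0.03113² = 1030.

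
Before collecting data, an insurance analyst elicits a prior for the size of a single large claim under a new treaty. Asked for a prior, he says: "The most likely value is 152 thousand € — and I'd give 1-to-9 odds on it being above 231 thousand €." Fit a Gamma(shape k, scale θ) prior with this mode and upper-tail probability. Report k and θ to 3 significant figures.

k ≈ 11.6, θ ≈ 14.3

Gamma(k,θ) with k>1 has mode (k−1)θ, so θ = 152/(k−1).
Need P(X < 231) = 0.9 with θ tied to k this way. Start at k = 2, θ = 152: P(X<231) ≈ 0.449.
Too low — raise k to concentrate. Iterating converges to k ≈ 11.6.
Then θ = 152/(11.6−1) ≈ 14.3.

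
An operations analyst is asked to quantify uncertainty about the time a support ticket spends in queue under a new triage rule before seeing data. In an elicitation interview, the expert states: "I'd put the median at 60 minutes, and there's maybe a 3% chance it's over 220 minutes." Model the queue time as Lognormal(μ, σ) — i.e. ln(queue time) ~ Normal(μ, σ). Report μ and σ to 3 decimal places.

If T ~ Lognormal(μ,σ) then ln T ~ Normal(μ,σ), so the p-quantile of ln T is μ + z_p·σ.
ln(60) = 4.094 and ln(220) = 5.394; z_{0.5} = 0, z_{0.97} = 1.881.
σ = (5.394 − 4.094)/(1.881 − (0)) = 0.691.
μ = 4.094 − (0)·0.691 = 4.094.

μ ≈ 4.094, σ ≈ 0.691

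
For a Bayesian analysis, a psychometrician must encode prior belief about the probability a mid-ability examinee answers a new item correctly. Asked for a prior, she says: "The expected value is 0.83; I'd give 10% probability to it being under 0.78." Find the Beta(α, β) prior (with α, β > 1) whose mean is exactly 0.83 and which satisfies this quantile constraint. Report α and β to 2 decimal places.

With mean 0.83 fixed, write α = 0.83s, β = 0.17s where s = α+β.
Need P(θ < 0.78) = 0.1 under Beta(0.83s, 0.17s). Normal approximation: (q−m)/√(m(1−m)/s) ≈ z_{0.1} = -1.28, so s ≈ 0.83·0.17·(-1.28)²/(0.78−0.83)² = 92.7.
At s = 92.7: P(θ<0.78) ≈ 0.105. Adjusting to match 0.1 gives s ≈ 97.16.
So α = 0.83·97.16 ≈ 80.64, β = 0.17·97.16 ≈ 16.52.

α ≈ 80.64, β ≈ 16.52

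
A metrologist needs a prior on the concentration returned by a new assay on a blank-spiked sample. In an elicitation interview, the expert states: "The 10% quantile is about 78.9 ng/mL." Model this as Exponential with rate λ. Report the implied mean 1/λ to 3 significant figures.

mean ≈ 749 ng/mL

P(T < 78.9) = 1 − e^(−λ·78.9) = 0.1, so λ = −ln(1−0.1)/78.9 = −ln(0.9)/78.9 = 0.00134.
Mean = 1/λ = 749 ng/mL.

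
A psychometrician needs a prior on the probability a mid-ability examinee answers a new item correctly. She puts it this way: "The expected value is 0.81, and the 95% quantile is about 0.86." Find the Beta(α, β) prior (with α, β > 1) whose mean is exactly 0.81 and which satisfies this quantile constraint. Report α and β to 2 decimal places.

α ≈ 121.89, β ≈ 28.59

With mean 0.81 fixed, write α = 0.81s, β = 0.19s where s = α+β.
Need P(θ < 0.86) = 0.95 under Beta(0.81s, 0.19s). Normal approximation: (q−m)/√(m(1−m)/s) ≈ z_{0.95} = 1.64, so s ≈ 0.81·0.19·(1.64)²/(0.86−0.81)² = 166.6.
At s = 166.6: P(θ<0.86) ≈ 0.959. Adjusting to match 0.95 gives s ≈ 150.49.
So α = 0.81·150.49 ≈ 121.89, β = 0.19·150.49 ≈ 28.59.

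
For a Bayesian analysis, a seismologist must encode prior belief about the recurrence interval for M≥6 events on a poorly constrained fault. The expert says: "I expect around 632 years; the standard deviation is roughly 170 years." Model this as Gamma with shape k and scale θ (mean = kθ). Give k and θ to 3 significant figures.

For Gamma(k, scale θ): mean = kθ, variance = kθ², so CV = 1/√k.
CV = SD/mean = 170/632 = 0.269, hence k = 1/CV² = 13.8.
Then θ = mean/k = 632/13.8 = 45.7.

k ≈ 13.8, θ ≈ 45.7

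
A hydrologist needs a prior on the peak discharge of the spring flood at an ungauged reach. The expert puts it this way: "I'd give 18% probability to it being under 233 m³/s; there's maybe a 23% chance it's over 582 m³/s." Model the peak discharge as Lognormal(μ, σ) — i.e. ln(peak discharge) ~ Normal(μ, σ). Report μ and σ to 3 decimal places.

If T ~ Lognormal(μ,σ) then ln T ~ Normal(μ,σ), so the p-quantile of ln T is μ + z_p·σ.
ln(233) = 5.451 and ln(582) = 6.366; z_{0.18} = -0.9154, z_{0.77} = 0.7388.
σ = (6.366 − 5.451)/(0.7388 − (-0.9154)) = 0.553.
μ = 5.451 − (-0.9154)·0.553 = 5.958.

μ ≈ 5.958, σ ≈ 0.553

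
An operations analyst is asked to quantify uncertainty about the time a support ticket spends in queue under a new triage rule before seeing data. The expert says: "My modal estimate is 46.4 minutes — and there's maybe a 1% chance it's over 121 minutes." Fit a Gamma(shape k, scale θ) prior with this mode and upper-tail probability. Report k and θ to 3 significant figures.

k ≈ 6.06, θ ≈ 9.17

Gamma(k,θ) with k>1 has mode (k−1)θ, so θ = 46.4/(k−1).
Need P(X < 121) = 0.99 with θ tied to k this way. Start at k = 2, θ = 46.4: P(X<121) ≈ 0.734.
Too low — raise k to concentrate. Iterating converges to k ≈ 6.06.
Then θ = 46.4/(6.06−1) ≈ 9.17.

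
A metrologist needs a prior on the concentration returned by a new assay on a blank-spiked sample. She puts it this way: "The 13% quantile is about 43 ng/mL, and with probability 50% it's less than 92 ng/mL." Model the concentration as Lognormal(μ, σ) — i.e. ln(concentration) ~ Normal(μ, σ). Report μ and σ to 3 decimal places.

If T ~ Lognormal(μ,σ) then ln T ~ Normal(μ,σ), so the p-quantile of ln T is μ + z_p·σ.
ln(43) = 3.761 and ln(92) = 4.522; z_{0.13} = -1.126, z_{0.5} = 0.
σ = (4.522 − 3.761)/(0 − (-1.126)) = 0.675.
μ = 3.761 − (-1.126)·0.675 = 4.522.

μ ≈ 4.522, σ ≈ 0.675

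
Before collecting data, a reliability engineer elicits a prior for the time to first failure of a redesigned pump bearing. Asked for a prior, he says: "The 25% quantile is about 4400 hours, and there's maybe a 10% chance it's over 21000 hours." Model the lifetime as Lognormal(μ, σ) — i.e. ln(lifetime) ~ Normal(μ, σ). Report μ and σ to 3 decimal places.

μ ≈ 8.928, σ ≈ 0.799

If T ~ Lognormal(μ,σ) then ln T ~ Normal(μ,σ), so the p-quantile of ln T is μ + z_p·σ.
ln(4400) = 8.389 and ln(21000) = 9.952; z_{0.25} = -0.6745, z_{0.9} = 1.282.
σ = (9.952 − 8.389)/(1.282 − (-0.6745)) = 0.799.
μ = 8.389 − (-0.6745)·0.799 = 8.928.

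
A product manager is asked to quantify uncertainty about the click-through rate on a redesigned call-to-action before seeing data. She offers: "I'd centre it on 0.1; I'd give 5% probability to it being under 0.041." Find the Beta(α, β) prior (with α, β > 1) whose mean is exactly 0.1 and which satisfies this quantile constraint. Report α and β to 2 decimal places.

α ≈ 4.98, β ≈ 44.85

With mean 0.1 fixed, write α = 0.1s, β = 0.9s where s = α+β.
Need P(θ < 0.041) = 0.05 under Beta(0.1s, 0.9s). Normal approximation: (q−m)/√(m(1−m)/s) ≈ z_{0.05} = -1.64, so s ≈ 0.1·0.9·(-1.64)²/(0.041−0.1)² = 70.0.
At s = 70.0: P(θ<0.041) ≈ 0.023. Adjusting to match 0.05 gives s ≈ 49.84.
So α = 0.1·49.84 ≈ 4.98, β = 0.9·49.84 ≈ 44.85.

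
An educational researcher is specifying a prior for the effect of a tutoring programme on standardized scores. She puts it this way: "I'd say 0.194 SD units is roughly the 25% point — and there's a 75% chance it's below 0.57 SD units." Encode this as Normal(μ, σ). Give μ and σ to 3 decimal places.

For Normal(μ,σ), the p-quantile is μ + z_p·σ. Here z_{0.25} = -0.6745, z_{0.75} = 0.6745.
So 0.194 = μ − 0.6745σ and 0.57 = μ + 0.6745σ.
Subtracting: σ = (0.57 − 0.194)/(0.6745 − (-0.6745)) = 0.279.
Then μ = 0.194 − (-0.6745)·0.279 = 0.382.

μ = 0.382, σ = 0.279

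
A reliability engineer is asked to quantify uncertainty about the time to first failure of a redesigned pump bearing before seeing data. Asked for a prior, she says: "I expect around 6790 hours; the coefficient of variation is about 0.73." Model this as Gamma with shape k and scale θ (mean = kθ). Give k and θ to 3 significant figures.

k ≈ 1.88, θ ≈ 3620

For Gamma(k, scale θ): mean = kθ, variance = kθ², so CV = 1/√k.
CV = 0.73, hence k = 1/CV² = 1.88.
Then θ = mean/k = 6790/1.88 = 3620.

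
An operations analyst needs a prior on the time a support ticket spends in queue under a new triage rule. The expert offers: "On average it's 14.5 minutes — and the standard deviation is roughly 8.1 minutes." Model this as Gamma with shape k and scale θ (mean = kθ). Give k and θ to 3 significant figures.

k ≈ 3.2, θ ≈ 4.52

For Gamma(k, scale θ): mean = kθ, variance = kθ², so CV = 1/√k.
CV = SD/mean = 8.1/14.5 = 0.5586, hence k = 1/CV² = 3.2.
Then θ = mean/k = 14.5/3.2 = 4.52.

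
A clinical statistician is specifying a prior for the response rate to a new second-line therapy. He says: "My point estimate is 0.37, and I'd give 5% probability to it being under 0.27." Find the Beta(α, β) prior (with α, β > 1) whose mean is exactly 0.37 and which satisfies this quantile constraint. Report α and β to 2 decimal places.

α ≈ 21.85, β ≈ 37.21

With mean 0.37 fixed, write α = 0.37s, β = 0.63s where s = α+β.
Need P(θ < 0.27) = 0.05 under Beta(0.37s, 0.63s). Normal approximation: (q−m)/√(m(1−m)/s) ≈ z_{0.05} = -1.64, so s ≈ 0.37·0.63·(-1.64)²/(0.27−0.37)² = 63.1.
At s = 63.1: P(θ<0.27) ≈ 0.044. Adjusting to match 0.05 gives s ≈ 59.06.
So α = 0.37·59.06 ≈ 21.85, β = 0.63·59.06 ≈ 37.21.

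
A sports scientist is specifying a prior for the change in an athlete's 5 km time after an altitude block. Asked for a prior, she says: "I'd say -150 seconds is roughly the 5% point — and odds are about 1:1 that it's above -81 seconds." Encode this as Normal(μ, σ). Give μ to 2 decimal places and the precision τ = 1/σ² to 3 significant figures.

The p-quantile of Normal(μ,σ) is μ + z_p·σ, with z_{0.05} = -1.645 and z_{0.5} = 0.
Eliminate σ: μ = (z₂·x₁ − z₁·x₂)/(z₂ − z₁) = (0·-150 − (-1.645)·-81)/1.645 = -81.00.
Then σ = (x₂ − x₁)/(z₂ − z₁) = (-81 − -150)/1.645 = 41.95.
Precision τ = 1/σ² = 1/41.95² = 0.000568.

μ = -81.00, τ = 0.000568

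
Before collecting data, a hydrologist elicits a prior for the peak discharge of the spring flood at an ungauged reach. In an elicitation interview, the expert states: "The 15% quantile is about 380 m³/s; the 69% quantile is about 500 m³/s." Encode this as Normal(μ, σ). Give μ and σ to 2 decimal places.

μ = 461.17, σ = 78.31

The p-quantile of Normal(μ,σ) is μ + z_p·σ, with z_{0.15} = -1.036 and z_{0.69} = 0.4959.
Eliminate σ: μ = (z₂·x₁ − z₁·x₂)/(z₂ − z₁) = (0.4959·380 − (-1.036)·500)/1.532 = 461.17.
Then σ = (x₂ − x₁)/(z₂ − z₁) = (500 − 380)/1.532 = 78.31.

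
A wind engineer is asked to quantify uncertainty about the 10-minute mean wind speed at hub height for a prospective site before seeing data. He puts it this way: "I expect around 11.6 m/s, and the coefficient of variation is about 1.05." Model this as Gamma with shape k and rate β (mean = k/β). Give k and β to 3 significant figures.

k ≈ 0.907, β ≈ 0.0782

For Gamma(k, rate β): mean = k/β, variance = k/β², so CV = 1/√k.
CV = 1.05, hence k = 1/CV² = 0.907.
Then β = k/mean = 0.907/11.6 = 0.0782.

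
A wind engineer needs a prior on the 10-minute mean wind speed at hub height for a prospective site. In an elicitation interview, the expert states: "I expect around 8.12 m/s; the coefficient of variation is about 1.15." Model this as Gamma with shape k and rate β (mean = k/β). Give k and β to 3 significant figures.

k ≈ 0.756, β ≈ 0.0931

For Gamma(k, rate β): mean = k/β, variance = k/β², so CV = 1/√k.
CV = 1.15, hence k = 1/CV² = 0.756.
Then β = k/mean = 0.756/8.12 = 0.0931.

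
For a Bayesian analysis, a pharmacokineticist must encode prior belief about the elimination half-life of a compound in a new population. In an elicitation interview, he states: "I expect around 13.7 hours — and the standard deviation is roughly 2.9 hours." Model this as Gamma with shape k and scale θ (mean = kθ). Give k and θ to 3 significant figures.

For Gamma(k, scale θ): mean = kθ, variance = kθ², so CV = 1/√k.
CV = SD/mean = 2.9/13.7 = 0.2117, hence k = 1/CV² = 22.3.
Then θ = mean/k = 13.7/22.3 = 0.614.

k ≈ 22.3, θ ≈ 0.614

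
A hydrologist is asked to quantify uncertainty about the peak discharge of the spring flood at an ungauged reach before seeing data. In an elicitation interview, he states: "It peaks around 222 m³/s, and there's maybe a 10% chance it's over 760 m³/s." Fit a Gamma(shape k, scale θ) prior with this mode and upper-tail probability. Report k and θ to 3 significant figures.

Gamma(k,θ) with k>1 has mode (k−1)θ, so θ = 222/(k−1).
Need P(X < 760) = 0.9 with θ tied to k this way. Start at k = 2, θ = 222: P(X<760) ≈ 0.856.
Too low — raise k to concentrate. Iterating converges to k ≈ 2.24.
Then θ = 222/(2.24−1) ≈ 179.

k ≈ 2.24, θ ≈ 179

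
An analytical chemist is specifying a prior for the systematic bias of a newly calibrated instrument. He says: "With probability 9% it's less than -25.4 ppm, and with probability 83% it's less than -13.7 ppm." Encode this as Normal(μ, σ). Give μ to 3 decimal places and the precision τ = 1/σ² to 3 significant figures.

For Normal(μ,σ), the p-quantile is μ + z_p·σ. Here z_{0.09} = -1.341, z_{0.83} = 0.9542.
So -25.4 = μ − 1.341σ and -13.7 = μ + 0.9542σ.
Subtracting: σ = (-13.7 − -25.4)/(0.9542 − (-1.341)) = 5.098.
Then μ = -25.4 − (-1.341)·5.098 = -18.565.
Precision τ = 1/σ² = 1/5.098² = 0.0385.

μ = -18.565, τ = 0.0385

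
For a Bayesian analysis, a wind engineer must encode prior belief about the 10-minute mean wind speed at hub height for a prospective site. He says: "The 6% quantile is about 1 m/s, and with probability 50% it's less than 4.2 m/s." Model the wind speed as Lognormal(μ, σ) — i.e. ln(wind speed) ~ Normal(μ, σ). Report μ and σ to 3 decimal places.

If T ~ Lognormal(μ,σ) then ln T ~ Normal(μ,σ), so the p-quantile of ln T is μ + z_p·σ.
ln(1) = 0 and ln(4.2) = 1.435; z_{0.06} = -1.555, z_{0.5} = 0.
σ = (1.435 − 0)/(0 − (-1.555)) = 0.923.
μ = 0 − (-1.555)·0.923 = 1.435.

μ ≈ 1.435, σ ≈ 0.923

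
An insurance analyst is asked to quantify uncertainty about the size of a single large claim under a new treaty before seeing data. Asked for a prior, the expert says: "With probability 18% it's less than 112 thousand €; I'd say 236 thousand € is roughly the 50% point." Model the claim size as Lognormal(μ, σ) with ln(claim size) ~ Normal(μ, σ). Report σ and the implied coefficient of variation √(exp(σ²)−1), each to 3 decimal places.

If T ~ Lognormal(μ,σ) then ln T ~ Normal(μ,σ), so the p-quantile of ln T is μ + z_p·σ.
ln(112) = 4.718 and ln(236) = 5.464; z_{0.18} = -0.9154, z_{0.5} = 0.
σ = (5.464 − 4.718)/(0 − (-0.9154)) = 0.814.
μ = 4.718 − (-0.9154)·0.814 = 5.464.
CV = √(exp(σ²)−1) = √(exp(0.6630)−1) = 0.970.

σ ≈ 0.814, CV ≈ 0.970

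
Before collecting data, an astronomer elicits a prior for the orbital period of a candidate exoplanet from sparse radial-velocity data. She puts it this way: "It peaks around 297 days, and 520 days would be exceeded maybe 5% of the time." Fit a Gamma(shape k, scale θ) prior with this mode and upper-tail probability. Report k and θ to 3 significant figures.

k ≈ 9.89, θ ≈ 33.4

Gamma(k,θ) with k>1 has mode (k−1)θ, so θ = 297/(k−1).
Need P(X < 520) = 0.95 with θ tied to k this way. Start at k = 2, θ = 297: P(X<520) ≈ 0.522.
Too low — raise k to concentrate. Iterating converges to k ≈ 9.89.
Then θ = 297/(9.89−1) ≈ 33.4.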